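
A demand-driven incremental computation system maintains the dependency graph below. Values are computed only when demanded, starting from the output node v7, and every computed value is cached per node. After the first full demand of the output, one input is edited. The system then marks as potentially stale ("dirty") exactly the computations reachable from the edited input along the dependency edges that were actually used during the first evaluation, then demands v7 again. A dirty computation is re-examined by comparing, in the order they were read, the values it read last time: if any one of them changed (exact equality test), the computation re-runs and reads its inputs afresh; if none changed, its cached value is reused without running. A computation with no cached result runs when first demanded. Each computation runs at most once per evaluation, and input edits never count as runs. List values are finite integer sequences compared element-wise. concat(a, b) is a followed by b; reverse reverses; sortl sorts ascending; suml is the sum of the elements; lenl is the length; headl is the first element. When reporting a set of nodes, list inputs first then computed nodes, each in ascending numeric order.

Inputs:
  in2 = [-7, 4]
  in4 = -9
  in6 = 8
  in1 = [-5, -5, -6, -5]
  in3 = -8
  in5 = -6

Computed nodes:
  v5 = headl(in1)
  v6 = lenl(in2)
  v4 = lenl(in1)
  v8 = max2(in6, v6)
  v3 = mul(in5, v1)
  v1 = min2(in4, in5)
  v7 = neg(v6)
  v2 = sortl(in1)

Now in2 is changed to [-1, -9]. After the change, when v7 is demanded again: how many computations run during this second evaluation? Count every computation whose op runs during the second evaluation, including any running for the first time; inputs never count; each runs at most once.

Computations that run: v6 — 1 in total.
Key observation: the change is absorbed at v6 — it re-runs but produces the same value, and the output's value is unchanged.

First evaluation (everything demanded from the output):
  v6 = lenl([-7, 4]) = 2
  v7 = neg(2) = -2

Propagation after the edit:
  v6: runs — in2 [-7, 4]->[-1, -9]; result 2 (same value as before).
  v7: checked — values it read are unchanged (v6 unchanged); reused cached -2 without running.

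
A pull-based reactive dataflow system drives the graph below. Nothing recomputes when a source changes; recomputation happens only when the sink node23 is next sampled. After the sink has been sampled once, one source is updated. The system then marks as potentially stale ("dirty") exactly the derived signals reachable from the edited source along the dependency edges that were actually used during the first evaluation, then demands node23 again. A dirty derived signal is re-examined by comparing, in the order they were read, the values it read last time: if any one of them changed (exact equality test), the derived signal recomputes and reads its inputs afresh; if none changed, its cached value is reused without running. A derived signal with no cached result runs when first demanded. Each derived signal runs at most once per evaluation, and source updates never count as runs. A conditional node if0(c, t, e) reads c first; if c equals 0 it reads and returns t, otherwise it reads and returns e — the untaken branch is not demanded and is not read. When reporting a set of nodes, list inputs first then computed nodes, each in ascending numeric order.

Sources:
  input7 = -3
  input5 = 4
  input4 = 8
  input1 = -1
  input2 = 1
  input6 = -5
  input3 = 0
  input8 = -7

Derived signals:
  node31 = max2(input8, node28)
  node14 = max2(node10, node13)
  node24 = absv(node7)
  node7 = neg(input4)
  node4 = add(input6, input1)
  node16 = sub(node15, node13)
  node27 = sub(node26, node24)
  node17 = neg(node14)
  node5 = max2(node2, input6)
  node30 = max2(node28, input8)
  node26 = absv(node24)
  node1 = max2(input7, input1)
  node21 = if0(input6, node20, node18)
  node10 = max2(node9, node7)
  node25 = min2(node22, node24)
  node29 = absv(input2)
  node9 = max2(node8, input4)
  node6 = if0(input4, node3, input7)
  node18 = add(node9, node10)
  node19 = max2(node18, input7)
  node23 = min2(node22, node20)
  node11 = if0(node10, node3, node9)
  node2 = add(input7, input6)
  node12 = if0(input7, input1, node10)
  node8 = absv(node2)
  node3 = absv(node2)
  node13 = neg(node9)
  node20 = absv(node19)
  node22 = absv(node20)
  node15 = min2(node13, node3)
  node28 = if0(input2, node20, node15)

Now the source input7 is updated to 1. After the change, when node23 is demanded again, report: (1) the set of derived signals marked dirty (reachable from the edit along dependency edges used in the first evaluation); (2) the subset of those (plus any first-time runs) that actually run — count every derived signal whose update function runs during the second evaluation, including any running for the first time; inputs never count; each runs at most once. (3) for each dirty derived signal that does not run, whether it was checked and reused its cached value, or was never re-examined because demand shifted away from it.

Marked dirty: node2, node8, node9, node10, node18, node19, node20, node22, node23.
Derived signals that run: node2, node8, node9, node19 — 4 in total.
Checked but reused from cache: node10, node18, node20, node22, node23.
Key observation: the cutoff stops propagation at node10 — its inputs' values are unchanged, so it reuses its cache.

First evaluation (everything demanded from the output):
  node2 = add(-3, -5) = -8
  node7 = neg(8) = -8
  node8 = absv(-8) = 8
  node9 = max2(8, 8) = 8
  node10 = max2(8, -8) = 8
  node18 = add(8, 8) = 16
  node19 = max2(16, -3) = 16
  node20 = absv(16) = 16
  node22 = absv(16) = 16
  node23 = min2(16, 16) = 16

Propagation after the edit:
  node2: runs — input7 -3->1; result -4.
  node8: runs — node2 -8->-4; result 4.
  node9: runs — node8 8->4; result 8 (same value as before).
  node10: checked — values it read are unchanged (node9 unchanged, node7 unchanged); reused cached 8 without running.
  node18: checked — values it read are unchanged (node9 unchanged, node10 unchanged); reused cached 16 without running.
  node19: runs — input7 -3->1; result 16 (same value as before).
  node20: checked — values it read are unchanged (node19 unchanged); reused cached 16 without running.
  node22: checked — values it read are unchanged (node20 unchanged); reused cached 16 without running.
  node23: checked — values it read are unchanged (node22 unchanged, node20 unchanged); reused cached 16 without running.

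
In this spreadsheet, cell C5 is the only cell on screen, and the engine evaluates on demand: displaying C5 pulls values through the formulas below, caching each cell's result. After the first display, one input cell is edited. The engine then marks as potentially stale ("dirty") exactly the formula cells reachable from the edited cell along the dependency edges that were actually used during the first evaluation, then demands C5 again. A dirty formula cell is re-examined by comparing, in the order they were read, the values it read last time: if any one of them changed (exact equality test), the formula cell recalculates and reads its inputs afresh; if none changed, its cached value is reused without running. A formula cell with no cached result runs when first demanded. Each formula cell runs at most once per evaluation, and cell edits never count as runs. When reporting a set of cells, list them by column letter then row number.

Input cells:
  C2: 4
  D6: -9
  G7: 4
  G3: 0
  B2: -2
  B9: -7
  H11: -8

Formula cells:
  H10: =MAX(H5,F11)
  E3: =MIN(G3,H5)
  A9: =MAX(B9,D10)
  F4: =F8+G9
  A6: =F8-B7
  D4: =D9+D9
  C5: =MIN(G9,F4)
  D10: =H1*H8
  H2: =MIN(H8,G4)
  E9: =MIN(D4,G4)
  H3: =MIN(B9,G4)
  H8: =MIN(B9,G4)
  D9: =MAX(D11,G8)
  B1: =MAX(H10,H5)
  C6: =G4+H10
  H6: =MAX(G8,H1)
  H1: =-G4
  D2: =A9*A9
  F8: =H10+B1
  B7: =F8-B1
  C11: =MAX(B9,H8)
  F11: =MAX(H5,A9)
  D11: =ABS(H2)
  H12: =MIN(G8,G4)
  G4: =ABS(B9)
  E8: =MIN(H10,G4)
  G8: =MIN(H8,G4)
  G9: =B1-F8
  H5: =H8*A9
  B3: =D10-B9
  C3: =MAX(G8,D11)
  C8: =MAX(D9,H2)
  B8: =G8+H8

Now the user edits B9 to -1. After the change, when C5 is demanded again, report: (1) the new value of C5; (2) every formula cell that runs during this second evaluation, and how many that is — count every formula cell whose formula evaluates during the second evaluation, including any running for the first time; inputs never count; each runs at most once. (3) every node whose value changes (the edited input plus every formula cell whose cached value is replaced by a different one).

C5 now evaluates to -1.
Run set: A9, B1, C5, D10, F4, F8, F11, G4, G9, H1, H5, H8, H10 (13 run).
Changed values: A9, B1, B9, C5, D10, F4, F8, F11, G4, G9, H1, H5, H8, H10.

Initial pass — values computed on the first demand:
  G4 = ABS(-7) = 7
  H1 = -(7) = -7
  H8 = MIN(-7, 7) = -7
  D10 = -7 * -7 = 49
  A9 = MAX(-7, 49) = 49
  H5 = -7 * 49 = -343
  F11 = MAX(-343, 49) = 49
  H10 = MAX(-343, 49) = 49
  B1 = MAX(49, -343) = 49
  F8 = 49 + 49 = 98
  G9 = 49 - 98 = -49
  F4 = 98 + -49 = 49
  C5 = MIN(-49, 49) = -49

Second demand — change propagation:
  G4: re-runs because B9 -7->-1; new result 1.
  H1: re-runs because G4 7->1; new result -1.
  H8: re-runs because B9 -7->-1; G4 7->1; new result -1.
  D10: re-runs because H1 -7->-1; H8 -7->-1; new result 1.
  A9: re-runs because B9 -7->-1; D10 49->1; new result 1.
  H5: re-runs because H8 -7->-1; A9 49->1; new result -1.
  F11: re-runs because H5 -343->-1; A9 49->1; new result 1.
  H10: re-runs because H5 -343->-1; F11 49->1; new result 1.
  B1: re-runs because H10 49->1; H5 -343->-1; new result 1.
  F8: re-runs because H10 49->1; B1 49->1; new result 2.
  G9: re-runs because B1 49->1; F8 98->2; new result -1.
  F4: re-runs because F8 98->2; G9 -49->-1; new result 1.
  C5: re-runs because G9 -49->-1; F4 49->1; new result -1.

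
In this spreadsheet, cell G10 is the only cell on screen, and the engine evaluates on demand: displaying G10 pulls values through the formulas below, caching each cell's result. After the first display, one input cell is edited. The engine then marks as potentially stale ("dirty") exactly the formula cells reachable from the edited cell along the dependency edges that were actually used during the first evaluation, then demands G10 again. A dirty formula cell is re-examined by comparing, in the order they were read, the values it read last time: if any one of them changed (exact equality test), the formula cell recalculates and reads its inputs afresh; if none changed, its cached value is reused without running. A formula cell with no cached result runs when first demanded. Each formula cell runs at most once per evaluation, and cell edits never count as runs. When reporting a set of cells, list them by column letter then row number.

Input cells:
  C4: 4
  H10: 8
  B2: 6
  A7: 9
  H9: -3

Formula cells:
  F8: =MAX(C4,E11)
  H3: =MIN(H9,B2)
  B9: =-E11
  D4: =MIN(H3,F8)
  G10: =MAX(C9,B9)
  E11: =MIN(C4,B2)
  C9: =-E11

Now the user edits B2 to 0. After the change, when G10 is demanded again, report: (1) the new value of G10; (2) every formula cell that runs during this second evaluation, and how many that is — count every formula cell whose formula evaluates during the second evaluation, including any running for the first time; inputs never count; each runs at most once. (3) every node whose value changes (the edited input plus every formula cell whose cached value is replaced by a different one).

Initial pass — values computed on the first demand:
  E11 = MIN(4, 6) = 4
  B9 = -(4) = -4
  C9 = -(4) = -4
  G10 = MAX(-4, -4) = -4

Second demand — change propagation:
  E11: re-runs because B2 6->0; new result 0.
  B9: re-runs because E11 4->0; new result 0.
  C9: re-runs because E11 4->0; new result 0.
  G10: re-runs because C9 -4->0; B9 -4->0; new result 0.

G10 now evaluates to 0.
Run set: B9, C9, E11, G10 (4 run).
Changed values: B2, B9, C9, E11, G10.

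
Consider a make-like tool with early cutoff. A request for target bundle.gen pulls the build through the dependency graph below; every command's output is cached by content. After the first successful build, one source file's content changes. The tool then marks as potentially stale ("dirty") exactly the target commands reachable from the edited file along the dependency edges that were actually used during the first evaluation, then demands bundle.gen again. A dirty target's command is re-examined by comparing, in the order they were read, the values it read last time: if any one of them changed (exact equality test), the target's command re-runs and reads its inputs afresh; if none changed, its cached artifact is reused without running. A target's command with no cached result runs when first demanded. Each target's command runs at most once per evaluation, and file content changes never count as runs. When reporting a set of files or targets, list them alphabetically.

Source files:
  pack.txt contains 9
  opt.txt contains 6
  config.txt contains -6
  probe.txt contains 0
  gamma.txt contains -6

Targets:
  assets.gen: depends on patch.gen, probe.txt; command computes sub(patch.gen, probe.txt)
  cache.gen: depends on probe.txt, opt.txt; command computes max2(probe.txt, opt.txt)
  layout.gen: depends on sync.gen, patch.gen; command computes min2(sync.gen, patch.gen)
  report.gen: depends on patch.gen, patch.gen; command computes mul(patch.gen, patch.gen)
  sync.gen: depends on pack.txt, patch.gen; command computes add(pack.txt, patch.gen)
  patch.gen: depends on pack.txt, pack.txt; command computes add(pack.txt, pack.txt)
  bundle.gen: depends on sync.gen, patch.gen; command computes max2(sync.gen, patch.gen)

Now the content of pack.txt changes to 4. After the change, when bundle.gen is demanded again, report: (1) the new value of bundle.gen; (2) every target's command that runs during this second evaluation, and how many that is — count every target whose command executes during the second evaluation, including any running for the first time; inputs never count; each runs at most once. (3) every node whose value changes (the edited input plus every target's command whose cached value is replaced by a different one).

First demand of the output computes:
  patch.gen = add(9, 9) = 18
  sync.gen = add(9, 18) = 27
  bundle.gen = max2(27, 18) = 27

After the edit, cleaning proceeds:
  patch.gen: a read changed (pack.txt 9->4; pack.txt 9->4) — executes, giving 8.
  sync.gen: a read changed (pack.txt 9->4; patch.gen 18->8) — executes, giving 12.
  bundle.gen: a read changed (sync.gen 27->12; patch.gen 18->8) — executes, giving 12.

Demanding bundle.gen again yields 12.
3 target commands run: bundle.gen, patch.gen, sync.gen.
The nodes whose values change: bundle.gen, pack.txt, patch.gen, sync.gen.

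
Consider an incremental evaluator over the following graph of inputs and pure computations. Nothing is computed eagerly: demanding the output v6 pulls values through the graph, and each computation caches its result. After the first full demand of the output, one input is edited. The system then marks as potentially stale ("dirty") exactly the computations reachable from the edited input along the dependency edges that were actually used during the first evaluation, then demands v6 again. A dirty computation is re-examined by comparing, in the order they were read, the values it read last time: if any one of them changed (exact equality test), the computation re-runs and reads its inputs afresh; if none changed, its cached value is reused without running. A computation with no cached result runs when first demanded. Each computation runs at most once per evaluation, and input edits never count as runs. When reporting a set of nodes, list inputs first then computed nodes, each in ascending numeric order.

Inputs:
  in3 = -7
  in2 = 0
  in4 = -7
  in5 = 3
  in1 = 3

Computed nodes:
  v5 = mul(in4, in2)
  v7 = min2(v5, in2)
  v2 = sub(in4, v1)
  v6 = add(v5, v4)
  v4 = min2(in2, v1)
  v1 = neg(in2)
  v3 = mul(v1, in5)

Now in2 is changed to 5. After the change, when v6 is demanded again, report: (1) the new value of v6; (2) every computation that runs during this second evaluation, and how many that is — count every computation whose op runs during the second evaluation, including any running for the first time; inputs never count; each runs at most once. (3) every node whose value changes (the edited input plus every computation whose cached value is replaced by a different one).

Initial pass — values computed on the first demand:
  v1 = neg(0) = 0
  v4 = min2(0, 0) = 0
  v5 = mul(-7, 0) = 0
  v6 = add(0, 0) = 0

Second demand — change propagation:
  v1: re-runs because in2 0->5; new result -5.
  v4: re-runs because in2 0->5; v1 0->-5; new result -5.
  v5: re-runs because in2 0->5; new result -35.
  v6: re-runs because v5 0->-35; v4 0->-5; new result -40.

v6 now evaluates to -40.
Run set: v1, v4, v5, v6 (4 run).
Changed values: in2, v1, v4, v5, v6.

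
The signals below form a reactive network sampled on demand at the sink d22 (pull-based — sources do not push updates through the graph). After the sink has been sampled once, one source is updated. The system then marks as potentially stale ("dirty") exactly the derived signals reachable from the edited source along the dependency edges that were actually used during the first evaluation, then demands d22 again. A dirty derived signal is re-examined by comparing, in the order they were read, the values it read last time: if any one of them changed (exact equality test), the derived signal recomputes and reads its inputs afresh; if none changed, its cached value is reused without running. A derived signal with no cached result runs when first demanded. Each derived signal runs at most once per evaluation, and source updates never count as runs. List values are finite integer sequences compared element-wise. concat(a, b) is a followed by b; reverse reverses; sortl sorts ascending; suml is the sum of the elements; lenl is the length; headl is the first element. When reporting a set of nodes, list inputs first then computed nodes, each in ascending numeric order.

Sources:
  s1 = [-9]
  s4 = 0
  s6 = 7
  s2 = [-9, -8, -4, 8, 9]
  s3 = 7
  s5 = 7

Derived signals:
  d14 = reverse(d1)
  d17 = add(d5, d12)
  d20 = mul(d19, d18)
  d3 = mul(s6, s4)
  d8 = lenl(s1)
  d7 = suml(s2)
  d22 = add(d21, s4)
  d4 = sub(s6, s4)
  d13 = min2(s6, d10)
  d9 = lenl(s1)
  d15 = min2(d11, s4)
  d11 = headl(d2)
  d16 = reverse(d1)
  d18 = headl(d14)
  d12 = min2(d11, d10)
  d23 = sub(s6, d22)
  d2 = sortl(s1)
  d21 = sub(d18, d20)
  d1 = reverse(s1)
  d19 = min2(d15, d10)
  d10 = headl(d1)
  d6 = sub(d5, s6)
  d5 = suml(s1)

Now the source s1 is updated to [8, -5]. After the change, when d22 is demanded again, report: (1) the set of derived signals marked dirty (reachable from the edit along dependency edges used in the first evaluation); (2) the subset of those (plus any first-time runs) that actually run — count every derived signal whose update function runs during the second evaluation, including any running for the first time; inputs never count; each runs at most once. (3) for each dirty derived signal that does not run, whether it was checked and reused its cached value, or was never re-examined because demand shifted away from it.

Initial pass — values computed on the first demand:
  d1 = reverse([-9]) = [-9]
  d2 = sortl([-9]) = [-9]
  d10 = headl([-9]) = -9
  d11 = headl([-9]) = -9
  d14 = reverse([-9]) = [-9]
  d15 = min2(-9, 0) = -9
  d18 = headl([-9]) = -9
  d19 = min2(-9, -9) = -9
  d20 = mul(-9, -9) = 81
  d21 = sub(-9, 81) = -90
  d22 = add(-90, 0) = -90

Second demand — change propagation:
  d1: re-runs because s1 [-9]->[8, -5]; new result [-5, 8].
  d2: re-runs because s1 [-9]->[8, -5]; new result [-5, 8].
  d10: re-runs because d1 [-9]->[-5, 8]; new result -5.
  d11: re-runs because d2 [-9]->[-5, 8]; new result -5.
  d14: re-runs because d1 [-9]->[-5, 8]; new result [8, -5].
  d15: re-runs because d11 -9->-5; new result -5.
  d18: re-runs because d14 [-9]->[8, -5]; new result 8.
  d19: re-runs because d15 -9->-5; d10 -9->-5; new result -5.
  d20: re-runs because d19 -9->-5; d18 -9->8; new result -40.
  d21: re-runs because d18 -9->8; d20 81->-40; new result 48.
  d22: re-runs because d21 -90->48; new result 48.

Dirty set: d1, d2, d10, d11, d14, d15, d18, d19, d20, d21, d22.
Run set: d1, d2, d10, d11, d14, d15, d18, d19, d20, d21, d22 (11 run).
All dirty derived signals ended up running.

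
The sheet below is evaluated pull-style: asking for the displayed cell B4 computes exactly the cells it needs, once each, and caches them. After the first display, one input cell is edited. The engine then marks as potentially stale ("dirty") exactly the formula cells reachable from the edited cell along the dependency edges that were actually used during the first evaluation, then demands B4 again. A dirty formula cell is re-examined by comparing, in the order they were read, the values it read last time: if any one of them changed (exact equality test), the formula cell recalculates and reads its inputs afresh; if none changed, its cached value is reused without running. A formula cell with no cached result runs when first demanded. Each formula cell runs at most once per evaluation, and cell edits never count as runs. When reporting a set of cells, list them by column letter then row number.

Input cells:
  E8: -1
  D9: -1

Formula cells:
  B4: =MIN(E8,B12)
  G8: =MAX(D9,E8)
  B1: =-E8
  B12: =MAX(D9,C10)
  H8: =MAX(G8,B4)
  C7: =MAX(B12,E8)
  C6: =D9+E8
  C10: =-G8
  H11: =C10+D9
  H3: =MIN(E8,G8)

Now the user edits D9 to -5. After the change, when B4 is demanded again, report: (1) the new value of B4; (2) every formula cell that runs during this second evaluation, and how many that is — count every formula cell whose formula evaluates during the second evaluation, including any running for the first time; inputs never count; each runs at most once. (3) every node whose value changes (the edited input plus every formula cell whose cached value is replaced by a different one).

First demand of the output computes:
  G8 = MAX(-1, -1) = -1
  C10 = -(-1) = 1
  B12 = MAX(-1, 1) = 1
  B4 = MIN(-1, 1) = -1

After the edit, cleaning proceeds:
  G8: a read changed (D9 -1->-5) — executes, giving -1 — identical to its old value.
  C10: dirty, but its reads are unchanged (G8 unchanged); cached 1 stands.
  B12: a read changed (D9 -1->-5) — executes, giving 1 — identical to its old value.
  B4: dirty, but its reads are unchanged (E8 unchanged, B12 unchanged); cached -1 stands.

Note where the cutoff bites: C10 is checked, finds nothing changed, and keeps its cache.

Demanding B4 again yields -1.
2 formula cells run: B12, G8.
The nodes whose values change: D9.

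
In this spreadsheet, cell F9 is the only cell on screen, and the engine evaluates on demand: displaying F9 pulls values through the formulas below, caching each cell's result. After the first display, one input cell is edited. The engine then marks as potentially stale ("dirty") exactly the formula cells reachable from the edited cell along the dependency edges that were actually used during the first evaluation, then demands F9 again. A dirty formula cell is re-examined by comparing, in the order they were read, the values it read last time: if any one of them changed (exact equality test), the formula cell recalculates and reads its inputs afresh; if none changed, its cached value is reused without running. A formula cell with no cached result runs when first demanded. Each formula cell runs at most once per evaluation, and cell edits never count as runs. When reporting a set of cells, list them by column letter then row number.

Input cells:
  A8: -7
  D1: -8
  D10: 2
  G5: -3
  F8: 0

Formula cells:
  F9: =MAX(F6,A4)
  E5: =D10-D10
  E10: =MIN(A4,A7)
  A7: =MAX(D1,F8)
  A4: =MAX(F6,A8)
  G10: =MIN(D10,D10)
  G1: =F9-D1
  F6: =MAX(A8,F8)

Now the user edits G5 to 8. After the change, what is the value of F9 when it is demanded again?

F9 now evaluates to 0.
The important point: nothing the output needs ever reads G5, so the edit is invisible to it.

Initial pass — values computed on the first demand:
  F6 = MAX(-7, 0) = 0
  A4 = MAX(0, -7) = 0
  F9 = MAX(0, 0) = 0

Second demand — change propagation:
  no demanded computation ever read G5, so the edit dirties nothing and nothing runs.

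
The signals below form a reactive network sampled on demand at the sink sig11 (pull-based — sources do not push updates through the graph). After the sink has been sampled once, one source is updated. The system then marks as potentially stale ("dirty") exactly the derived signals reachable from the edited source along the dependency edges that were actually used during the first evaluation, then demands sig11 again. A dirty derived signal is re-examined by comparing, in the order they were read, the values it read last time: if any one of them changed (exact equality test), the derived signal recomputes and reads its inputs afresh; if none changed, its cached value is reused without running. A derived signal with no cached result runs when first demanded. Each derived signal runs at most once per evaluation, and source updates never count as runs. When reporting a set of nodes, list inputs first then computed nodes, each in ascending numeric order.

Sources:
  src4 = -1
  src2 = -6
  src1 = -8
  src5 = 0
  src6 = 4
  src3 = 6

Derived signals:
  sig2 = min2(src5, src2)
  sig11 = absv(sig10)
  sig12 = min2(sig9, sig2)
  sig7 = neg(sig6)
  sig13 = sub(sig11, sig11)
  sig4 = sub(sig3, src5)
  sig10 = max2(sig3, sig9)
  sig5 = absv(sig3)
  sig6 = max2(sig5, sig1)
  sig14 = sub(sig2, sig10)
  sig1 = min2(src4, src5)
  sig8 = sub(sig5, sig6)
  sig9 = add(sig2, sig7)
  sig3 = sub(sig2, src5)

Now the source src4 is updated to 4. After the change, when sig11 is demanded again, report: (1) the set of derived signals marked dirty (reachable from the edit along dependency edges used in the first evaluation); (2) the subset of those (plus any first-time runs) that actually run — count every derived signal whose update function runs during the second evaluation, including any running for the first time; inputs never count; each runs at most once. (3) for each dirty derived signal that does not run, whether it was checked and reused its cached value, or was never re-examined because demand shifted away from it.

Initial pass — values computed on the first demand:
  sig1 = min2(-1, 0) = -1
  sig2 = min2(0, -6) = -6
  sig3 = sub(-6, 0) = -6
  sig5 = absv(-6) = 6
  sig6 = max2(6, -1) = 6
  sig7 = neg(6) = -6
  sig9 = add(-6, -6) = -12
  sig10 = max2(-6, -12) = -6
  sig11 = absv(-6) = 6

Second demand — change propagation:
  sig1: re-runs because src4 -1->4; new result 0.
  sig6: re-runs because sig1 -1->0; new result 6 (unchanged).
  sig7: re-examined; everything it read last time is the same (sig6 unchanged) — cache -6 kept, no run.
  sig9: re-examined; everything it read last time is the same (sig2 unchanged, sig7 unchanged) — cache -12 kept, no run.
  sig10: re-examined; everything it read last time is the same (sig3 unchanged, sig9 unchanged) — cache -6 kept, no run.
  sig11: re-examined; everything it read last time is the same (sig10 unchanged) — cache 6 kept, no run.

The important point: sig6 recomputes to an identical value, and the output ends up unchanged.

Dirty set: sig1, sig6, sig7, sig9, sig10, sig11.
Run set: sig1, sig6 (2 run).
Re-examined without running (cache reused): sig7, sig9, sig10, sig11.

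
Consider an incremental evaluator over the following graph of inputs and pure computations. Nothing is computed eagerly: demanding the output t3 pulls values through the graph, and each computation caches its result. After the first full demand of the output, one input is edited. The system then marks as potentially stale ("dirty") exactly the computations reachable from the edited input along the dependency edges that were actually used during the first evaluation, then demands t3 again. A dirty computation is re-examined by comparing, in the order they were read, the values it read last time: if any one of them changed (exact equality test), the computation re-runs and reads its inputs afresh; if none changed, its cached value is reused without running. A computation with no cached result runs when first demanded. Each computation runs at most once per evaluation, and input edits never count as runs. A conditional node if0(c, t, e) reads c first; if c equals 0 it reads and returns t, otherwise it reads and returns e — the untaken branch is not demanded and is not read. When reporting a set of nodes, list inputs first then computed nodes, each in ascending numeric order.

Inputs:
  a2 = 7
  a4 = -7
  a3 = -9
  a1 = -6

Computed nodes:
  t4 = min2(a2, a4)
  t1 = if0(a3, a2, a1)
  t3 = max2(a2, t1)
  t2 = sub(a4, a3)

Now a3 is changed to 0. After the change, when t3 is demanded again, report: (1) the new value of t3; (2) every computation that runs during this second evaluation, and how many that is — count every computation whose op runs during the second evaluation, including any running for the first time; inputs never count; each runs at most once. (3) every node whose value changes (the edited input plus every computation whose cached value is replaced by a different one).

t3 now evaluates to 7.
Run set: t1, t3 (2 run).
Changed values: a3, t1.

Initial pass — values computed on the first demand:
  t1 = if0(a3=-9 -> else branch a1) = -6
  t3 = max2(7, -6) = 7

Second demand — change propagation:
  t1: re-runs because a3 -9->0; new result 7.
  t3: re-runs because t1 -6->7; new result 7 (unchanged).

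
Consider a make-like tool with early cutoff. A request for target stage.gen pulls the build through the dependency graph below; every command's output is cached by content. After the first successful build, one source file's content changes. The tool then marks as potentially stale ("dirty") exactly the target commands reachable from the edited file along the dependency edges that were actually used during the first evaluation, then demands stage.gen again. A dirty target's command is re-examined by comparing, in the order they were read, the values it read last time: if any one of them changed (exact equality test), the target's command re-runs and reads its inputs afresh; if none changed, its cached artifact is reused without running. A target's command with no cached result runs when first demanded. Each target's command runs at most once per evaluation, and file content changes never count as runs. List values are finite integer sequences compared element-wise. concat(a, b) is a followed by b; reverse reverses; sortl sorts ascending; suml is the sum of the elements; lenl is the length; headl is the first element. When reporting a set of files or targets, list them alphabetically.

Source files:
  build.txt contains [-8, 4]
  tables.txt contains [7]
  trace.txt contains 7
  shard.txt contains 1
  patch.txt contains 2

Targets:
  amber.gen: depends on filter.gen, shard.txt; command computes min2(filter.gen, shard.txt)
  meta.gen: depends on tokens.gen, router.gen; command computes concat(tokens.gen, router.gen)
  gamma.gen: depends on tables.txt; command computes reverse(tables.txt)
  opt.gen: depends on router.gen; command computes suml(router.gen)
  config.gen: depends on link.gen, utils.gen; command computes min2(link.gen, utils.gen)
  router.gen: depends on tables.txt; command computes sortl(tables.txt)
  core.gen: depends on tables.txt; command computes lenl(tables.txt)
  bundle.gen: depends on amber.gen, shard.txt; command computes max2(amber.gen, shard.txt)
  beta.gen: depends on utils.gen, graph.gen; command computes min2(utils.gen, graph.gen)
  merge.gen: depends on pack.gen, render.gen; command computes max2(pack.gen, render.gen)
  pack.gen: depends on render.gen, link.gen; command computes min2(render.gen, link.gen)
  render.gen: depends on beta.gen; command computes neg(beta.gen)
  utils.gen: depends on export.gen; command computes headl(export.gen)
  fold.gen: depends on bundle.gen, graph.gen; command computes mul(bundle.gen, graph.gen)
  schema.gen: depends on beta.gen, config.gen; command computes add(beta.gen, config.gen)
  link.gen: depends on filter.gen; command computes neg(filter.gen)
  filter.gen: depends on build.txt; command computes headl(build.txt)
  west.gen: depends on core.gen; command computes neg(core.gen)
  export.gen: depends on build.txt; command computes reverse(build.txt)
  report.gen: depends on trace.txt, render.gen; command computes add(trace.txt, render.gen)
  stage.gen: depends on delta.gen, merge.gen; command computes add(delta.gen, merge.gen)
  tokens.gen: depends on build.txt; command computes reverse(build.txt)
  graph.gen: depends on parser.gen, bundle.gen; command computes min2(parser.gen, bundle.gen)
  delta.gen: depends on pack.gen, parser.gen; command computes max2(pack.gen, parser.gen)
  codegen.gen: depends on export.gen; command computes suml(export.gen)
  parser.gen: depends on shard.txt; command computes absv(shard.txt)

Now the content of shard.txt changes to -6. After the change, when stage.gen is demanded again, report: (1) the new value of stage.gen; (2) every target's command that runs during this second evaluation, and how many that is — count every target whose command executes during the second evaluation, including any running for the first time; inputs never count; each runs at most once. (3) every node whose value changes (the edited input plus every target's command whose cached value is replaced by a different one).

First demand of the output computes:
  export.gen = reverse([-8, 4]) = [4, -8]
  filter.gen = headl([-8, 4]) = -8
  amber.gen = min2(-8, 1) = -8
  bundle.gen = max2(-8, 1) = 1
  link.gen = neg(-8) = 8
  parser.gen = absv(1) = 1
  graph.gen = min2(1, 1) = 1
  utils.gen = headl([4, -8]) = 4
  beta.gen = min2(4, 1) = 1
  render.gen = neg(1) = -1
  pack.gen = min2(-1, 8) = -1
  delta.gen = max2(-1, 1) = 1
  merge.gen = max2(-1, -1) = -1
  stage.gen = add(1, -1) = 0

After the edit, cleaning proceeds:
  amber.gen: a read changed (shard.txt 1->-6) — executes, giving -8 — identical to its old value.
  bundle.gen: a read changed (shard.txt 1->-6) — executes, giving -6.
  parser.gen: a read changed (shard.txt 1->-6) — executes, giving 6.
  graph.gen: a read changed (parser.gen 1->6; bundle.gen 1->-6) — executes, giving -6.
  beta.gen: a read changed (graph.gen 1->-6) — executes, giving -6.
  render.gen: a read changed (beta.gen 1->-6) — executes, giving 6.
  pack.gen: a read changed (render.gen -1->6) — executes, giving 6.
  delta.gen: a read changed (pack.gen -1->6; parser.gen 1->6) — executes, giving 6.
  merge.gen: a read changed (pack.gen -1->6; render.gen -1->6) — executes, giving 6.
  stage.gen: a read changed (delta.gen 1->6; merge.gen -1->6) — executes, giving 12.

Demanding stage.gen again yields 12.
10 target commands run: amber.gen, beta.gen, bundle.gen, delta.gen, graph.gen, merge.gen, pack.gen, parser.gen, render.gen, stage.gen.
The nodes whose values change: beta.gen, bundle.gen, delta.gen, graph.gen, merge.gen, pack.gen, parser.gen, render.gen, shard.txt, stage.gen.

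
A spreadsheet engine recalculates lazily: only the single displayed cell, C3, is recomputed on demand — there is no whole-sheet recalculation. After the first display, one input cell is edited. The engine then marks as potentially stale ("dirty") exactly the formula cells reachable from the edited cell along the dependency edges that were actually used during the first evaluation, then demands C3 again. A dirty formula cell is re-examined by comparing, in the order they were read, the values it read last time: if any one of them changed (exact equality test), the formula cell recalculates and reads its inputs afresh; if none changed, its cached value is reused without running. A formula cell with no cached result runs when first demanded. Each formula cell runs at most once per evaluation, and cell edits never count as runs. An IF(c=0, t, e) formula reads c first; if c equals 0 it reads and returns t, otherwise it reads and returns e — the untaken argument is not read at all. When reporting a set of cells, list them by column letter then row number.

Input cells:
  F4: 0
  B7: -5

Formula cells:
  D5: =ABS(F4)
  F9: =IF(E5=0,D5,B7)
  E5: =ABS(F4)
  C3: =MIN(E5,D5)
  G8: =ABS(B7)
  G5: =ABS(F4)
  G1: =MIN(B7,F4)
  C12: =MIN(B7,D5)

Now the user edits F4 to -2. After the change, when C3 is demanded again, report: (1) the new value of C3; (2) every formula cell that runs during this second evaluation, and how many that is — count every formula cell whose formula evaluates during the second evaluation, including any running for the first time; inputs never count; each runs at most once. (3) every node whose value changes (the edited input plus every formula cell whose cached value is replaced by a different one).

First evaluation (everything demanded from the output):
  D5 = ABS(0) = 0
  E5 = ABS(0) = 0
  C3 = MIN(0, 0) = 0

Propagation after the edit:
  D5: runs — F4 0->-2; result 2.
  E5: runs — F4 0->-2; result 2.
  C3: runs — E5 0->2; D5 0->2; result 2.

New value of C3: 2.
Formula cells that run: C3, D5, E5 — 3 in total.
Values that change: C3, D5, E5, F4.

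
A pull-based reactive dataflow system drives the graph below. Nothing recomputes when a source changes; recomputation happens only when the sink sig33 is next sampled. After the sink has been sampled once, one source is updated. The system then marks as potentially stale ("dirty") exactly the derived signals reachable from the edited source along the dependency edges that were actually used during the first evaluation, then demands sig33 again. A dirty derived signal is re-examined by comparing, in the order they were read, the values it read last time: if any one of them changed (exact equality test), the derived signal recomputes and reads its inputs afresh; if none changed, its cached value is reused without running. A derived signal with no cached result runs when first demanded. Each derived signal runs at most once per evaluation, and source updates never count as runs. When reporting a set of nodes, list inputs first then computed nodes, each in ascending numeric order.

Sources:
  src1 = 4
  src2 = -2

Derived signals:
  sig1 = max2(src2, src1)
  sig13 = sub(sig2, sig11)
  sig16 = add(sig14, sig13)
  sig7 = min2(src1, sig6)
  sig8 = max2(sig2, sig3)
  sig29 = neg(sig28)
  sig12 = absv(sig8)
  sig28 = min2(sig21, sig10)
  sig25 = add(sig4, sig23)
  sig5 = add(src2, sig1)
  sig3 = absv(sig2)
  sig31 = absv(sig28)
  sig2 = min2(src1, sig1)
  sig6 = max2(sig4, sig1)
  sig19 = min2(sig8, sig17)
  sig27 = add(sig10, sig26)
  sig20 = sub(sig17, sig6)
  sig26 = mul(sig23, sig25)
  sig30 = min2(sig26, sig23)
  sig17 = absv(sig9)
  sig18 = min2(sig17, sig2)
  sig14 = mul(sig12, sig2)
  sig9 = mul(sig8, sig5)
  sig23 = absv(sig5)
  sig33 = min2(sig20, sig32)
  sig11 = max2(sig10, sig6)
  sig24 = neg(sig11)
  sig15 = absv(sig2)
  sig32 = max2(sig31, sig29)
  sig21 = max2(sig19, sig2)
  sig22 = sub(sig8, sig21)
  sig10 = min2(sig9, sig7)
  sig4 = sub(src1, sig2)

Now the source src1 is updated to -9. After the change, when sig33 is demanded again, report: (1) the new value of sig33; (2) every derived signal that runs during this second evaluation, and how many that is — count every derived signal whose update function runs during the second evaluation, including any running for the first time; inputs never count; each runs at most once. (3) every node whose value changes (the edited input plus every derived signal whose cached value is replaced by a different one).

New value of sig33: 36.
Derived signals that run: sig1, sig2, sig3, sig4, sig5, sig6, sig7, sig8, sig9, sig10, sig17, sig19, sig20, sig21, sig28, sig29, sig31, sig32, sig33 — 19 in total.
Values that change: src1, sig1, sig2, sig3, sig5, sig6, sig7, sig8, sig9, sig10, sig17, sig19, sig20, sig21, sig28, sig29, sig31, sig32, sig33.

First evaluation (everything demanded from the output):
  sig1 = max2(-2, 4) = 4
  sig2 = min2(4, 4) = 4
  sig3 = absv(4) = 4
  sig4 = sub(4, 4) = 0
  sig5 = add(-2, 4) = 2
  sig6 = max2(0, 4) = 4
  sig7 = min2(4, 4) = 4
  sig8 = max2(4, 4) = 4
  sig9 = mul(4, 2) = 8
  sig10 = min2(8, 4) = 4
  sig17 = absv(8) = 8
  sig19 = min2(4, 8) = 4
  sig20 = sub(8, 4) = 4
  sig21 = max2(4, 4) = 4
  sig28 = min2(4, 4) = 4
  sig29 = neg(4) = -4
  sig31 = absv(4) = 4
  sig32 = max2(4, -4) = 4
  sig33 = min2(4, 4) = 4

Propagation after the edit:
  sig1: runs — src1 4->-9; result -2.
  sig2: runs — src1 4->-9; sig1 4->-2; result -9.
  sig3: runs — sig2 4->-9; result 9.
  sig4: runs — src1 4->-9; sig2 4->-9; result 0 (same value as before).
  sig5: runs — sig1 4->-2; result -4.
  sig6: runs — sig1 4->-2; result 0.
  sig7: runs — src1 4->-9; sig6 4->0; result -9.
  sig8: runs — sig2 4->-9; sig3 4->9; result 9.
  sig9: runs — sig8 4->9; sig5 2->-4; result -36.
  sig10: runs — sig9 8->-36; sig7 4->-9; result -36.
  sig17: runs — sig9 8->-36; result 36.
  sig19: runs — sig8 4->9; sig17 8->36; result 9.
  sig20: runs — sig17 8->36; sig6 4->0; result 36.
  sig21: runs — sig19 4->9; sig2 4->-9; result 9.
  sig28: runs — sig21 4->9; sig10 4->-36; result -36.
  sig29: runs — sig28 4->-36; result 36.
  sig31: runs — sig28 4->-36; result 36.
  sig32: runs — sig31 4->36; sig29 -4->36; result 36.
  sig33: runs — sig20 4->36; sig32 4->36; result 36.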